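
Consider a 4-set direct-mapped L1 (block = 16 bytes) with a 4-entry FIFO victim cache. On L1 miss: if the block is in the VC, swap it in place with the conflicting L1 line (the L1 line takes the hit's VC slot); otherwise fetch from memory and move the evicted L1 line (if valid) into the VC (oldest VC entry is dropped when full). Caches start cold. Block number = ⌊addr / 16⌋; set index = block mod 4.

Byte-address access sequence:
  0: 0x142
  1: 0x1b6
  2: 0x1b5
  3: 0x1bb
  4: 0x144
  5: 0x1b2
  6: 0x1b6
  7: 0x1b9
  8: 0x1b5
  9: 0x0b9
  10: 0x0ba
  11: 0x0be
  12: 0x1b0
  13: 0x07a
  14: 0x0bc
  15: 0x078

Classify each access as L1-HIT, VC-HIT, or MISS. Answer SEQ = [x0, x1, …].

#0 0x142→b20/s0 MISS; vc=[]
#1 0x1b6→b27/s3 MISS; vc=[]
#2 0x1b5→b27/s3 L1-HIT; vc=[]
#3 0x1bb→b27/s3 L1-HIT; vc=[]
#4 0x144→b20/s0 L1-HIT; vc=[]
#5 0x1b2→b27/s3 L1-HIT; vc=[]
#6 0x1b6→b27/s3 L1-HIT; vc=[]
#7 0x1b9→b27/s3 L1-HIT; vc=[]
#8 0x1b5→b27/s3 L1-HIT; vc=[]
#9 0xb9→b11/s3 MISS; vc=[27]
#10 0xba→b11/s3 L1-HIT; vc=[27]
#11 0xbe→b11/s3 L1-HIT; vc=[27]
#12 0x1b0→b27/s3 VC-HIT; vc=[11]
#13 0x7a→b7/s3 MISS; vc=[11,27]
#14 0xbc→b11/s3 VC-HIT; vc=[7,27]
#15 0x78→b7/s3 VC-HIT; vc=[11,27]

SEQ = [MISS, MISS, L1-HIT, L1-HIT, L1-HIT, L1-HIT, L1-HIT, L1-HIT, L1-HIT, MISS, L1-HIT, L1-HIT, VC-HIT, MISS, VC-HIT, VC-HIT]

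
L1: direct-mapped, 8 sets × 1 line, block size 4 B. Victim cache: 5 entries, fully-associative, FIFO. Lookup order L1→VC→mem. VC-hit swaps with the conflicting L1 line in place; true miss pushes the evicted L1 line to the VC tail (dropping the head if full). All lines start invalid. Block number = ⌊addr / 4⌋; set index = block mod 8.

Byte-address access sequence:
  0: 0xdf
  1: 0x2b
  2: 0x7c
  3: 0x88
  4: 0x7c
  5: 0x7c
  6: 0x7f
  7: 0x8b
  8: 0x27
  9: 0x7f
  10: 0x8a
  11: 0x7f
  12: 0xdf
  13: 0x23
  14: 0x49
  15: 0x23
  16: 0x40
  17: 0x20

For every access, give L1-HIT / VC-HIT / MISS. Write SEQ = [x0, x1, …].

  [0] addr=0xdf blk=55 s=7: MISS | VC []
  [1] addr=0x2b blk=10 s=2: MISS | VC []
  [2] addr=0x7c blk=31 s=7: MISS | VC [55]
  [3] addr=0x88 blk=34 s=2: MISS | VC [55, 10]
  [4] addr=0x7c blk=31 s=7: L1-HIT | VC [55, 10]
  [5] addr=0x7c blk=31 s=7: L1-HIT | VC [55, 10]
  [6] addr=0x7f blk=31 s=7: L1-HIT | VC [55, 10]
  [7] addr=0x8b blk=34 s=2: L1-HIT | VC [55, 10]
  [8] addr=0x27 blk=9 s=1: MISS | VC [55, 10]
  [9] addr=0x7f blk=31 s=7: L1-HIT | VC [55, 10]
  [10] addr=0x8a blk=34 s=2: L1-HIT | VC [55, 10]
  [11] addr=0x7f blk=31 s=7: L1-HIT | VC [55, 10]
  [12] addr=0xdf blk=55 s=7: VC-HIT | VC [31, 10]
  [13] addr=0x23 blk=8 s=0: MISS | VC [31, 10]
  [14] addr=0x49 blk=18 s=2: MISS | VC [31, 10, 34]
  [15] addr=0x23 blk=8 s=0: L1-HIT | VC [31, 10, 34]
  [16] addr=0x40 blk=16 s=0: MISS | VC [31, 10, 34, 8]
  [17] addr=0x20 blk=8 s=0: VC-HIT | VC [31, 10, 34, 16]

SEQ = [MISS, MISS, MISS, MISS, L1-HIT, L1-HIT, L1-HIT, L1-HIT, MISS, L1-HIT, L1-HIT, L1-HIT, VC-HIT, MISS, MISS, L1-HIT, MISS, VC-HIT]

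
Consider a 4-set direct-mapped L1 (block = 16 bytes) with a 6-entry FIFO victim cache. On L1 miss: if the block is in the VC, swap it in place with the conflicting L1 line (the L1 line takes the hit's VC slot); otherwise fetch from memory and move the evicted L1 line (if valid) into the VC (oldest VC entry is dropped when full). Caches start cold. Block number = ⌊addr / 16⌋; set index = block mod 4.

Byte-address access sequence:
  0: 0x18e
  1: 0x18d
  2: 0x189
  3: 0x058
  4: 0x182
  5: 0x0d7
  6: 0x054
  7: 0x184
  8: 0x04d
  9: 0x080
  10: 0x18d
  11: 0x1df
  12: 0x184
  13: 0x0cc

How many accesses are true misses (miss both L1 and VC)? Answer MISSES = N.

MISSES = 7

0: 0x18e (blk 24, set 0) → MISS  vc=[]
1: 0x18d (blk 24, set 0) → L1-HIT  vc=[]
2: 0x189 (blk 24, set 0) → L1-HIT  vc=[]
3: 0x58 (blk 5, set 1) → MISS  vc=[]
4: 0x182 (blk 24, set 0) → L1-HIT  vc=[]
5: 0xd7 (blk 13, set 1) → MISS  vc=[5]
6: 0x54 (blk 5, set 1) → VC-HIT  vc=[13]
7: 0x184 (blk 24, set 0) → L1-HIT  vc=[13]
8: 0x4d (blk 4, set 0) → MISS  vc=[13, 24]
9: 0x80 (blk 8, set 0) → MISS  vc=[13, 24, 4]
10: 0x18d (blk 24, set 0) → VC-HIT  vc=[13, 8, 4]
11: 0x1df (blk 29, set 1) → MISS  vc=[13, 8, 4, 5]
12: 0x184 (blk 24, set 0) → L1-HIT  vc=[13, 8, 4, 5]
13: 0xcc (blk 12, set 0) → MISS  vc=[13, 8, 4, 5, 24]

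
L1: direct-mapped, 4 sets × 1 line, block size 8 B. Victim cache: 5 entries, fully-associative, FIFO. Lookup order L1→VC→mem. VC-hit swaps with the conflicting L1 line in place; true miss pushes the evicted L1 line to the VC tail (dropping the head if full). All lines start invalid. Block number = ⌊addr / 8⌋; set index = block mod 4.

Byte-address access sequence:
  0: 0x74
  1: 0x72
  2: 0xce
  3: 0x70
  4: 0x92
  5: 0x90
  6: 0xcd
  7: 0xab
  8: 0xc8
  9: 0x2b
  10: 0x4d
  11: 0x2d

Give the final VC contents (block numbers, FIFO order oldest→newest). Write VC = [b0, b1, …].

VC = [14, 21, 25, 9]

0: 0x74 (blk 14, set 2) → MISS  vc=[]
1: 0x72 (blk 14, set 2) → L1-HIT  vc=[]
2: 0xce (blk 25, set 1) → MISS  vc=[]
3: 0x70 (blk 14, set 2) → L1-HIT  vc=[]
4: 0x92 (blk 18, set 2) → MISS  vc=[14]
5: 0x90 (blk 18, set 2) → L1-HIT  vc=[14]
6: 0xcd (blk 25, set 1) → L1-HIT  vc=[14]
7: 0xab (blk 21, set 1) → MISS  vc=[14, 25]
8: 0xc8 (blk 25, set 1) → VC-HIT  vc=[14, 21]
9: 0x2b (blk 5, set 1) → MISS  vc=[14, 21, 25]
10: 0x4d (blk 9, set 1) → MISS  vc=[14, 21, 25, 5]
11: 0x2d (blk 5, set 1) → VC-HIT  vc=[14, 21, 25, 9]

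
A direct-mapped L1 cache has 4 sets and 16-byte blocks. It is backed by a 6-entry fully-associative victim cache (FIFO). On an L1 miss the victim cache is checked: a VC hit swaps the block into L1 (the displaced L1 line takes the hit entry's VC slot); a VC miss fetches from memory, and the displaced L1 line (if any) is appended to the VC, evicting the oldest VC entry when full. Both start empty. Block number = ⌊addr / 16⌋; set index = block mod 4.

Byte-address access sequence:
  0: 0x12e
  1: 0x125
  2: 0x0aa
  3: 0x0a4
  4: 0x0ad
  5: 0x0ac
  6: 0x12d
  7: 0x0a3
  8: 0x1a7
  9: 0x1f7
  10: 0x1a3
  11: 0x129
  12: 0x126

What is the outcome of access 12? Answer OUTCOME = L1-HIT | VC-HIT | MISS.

#0 0x12e→b18/s2 MISS; vc=[]
#1 0x125→b18/s2 L1-HIT; vc=[]
#2 0xaa→b10/s2 MISS; vc=[18]
#3 0xa4→b10/s2 L1-HIT; vc=[18]
#4 0xad→b10/s2 L1-HIT; vc=[18]
#5 0xac→b10/s2 L1-HIT; vc=[18]
#6 0x12d→b18/s2 VC-HIT; vc=[10]
#7 0xa3→b10/s2 VC-HIT; vc=[18]
#8 0x1a7→b26/s2 MISS; vc=[18,10]
#9 0x1f7→b31/s3 MISS; vc=[18,10]
#10 0x1a3→b26/s2 L1-HIT; vc=[18,10]
#11 0x129→b18/s2 VC-HIT; vc=[26,10]
#12 0x126→b18/s2 L1-HIT; vc=[26,10]

OUTCOME = L1-HIT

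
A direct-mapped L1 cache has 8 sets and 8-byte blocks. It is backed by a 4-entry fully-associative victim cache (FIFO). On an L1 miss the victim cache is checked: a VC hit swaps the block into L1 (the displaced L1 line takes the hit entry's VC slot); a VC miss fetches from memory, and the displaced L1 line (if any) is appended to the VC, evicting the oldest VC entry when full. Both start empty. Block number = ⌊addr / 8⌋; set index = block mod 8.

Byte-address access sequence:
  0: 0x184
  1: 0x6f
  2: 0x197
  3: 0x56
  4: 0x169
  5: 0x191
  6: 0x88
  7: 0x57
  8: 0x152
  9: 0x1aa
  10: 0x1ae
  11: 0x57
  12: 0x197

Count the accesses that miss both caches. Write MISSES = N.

0: 0x184 (blk 48, set 0) → MISS  vc=[]
1: 0x6f (blk 13, set 5) → MISS  vc=[]
2: 0x197 (blk 50, set 2) → MISS  vc=[]
3: 0x56 (blk 10, set 2) → MISS  vc=[50]
4: 0x169 (blk 45, set 5) → MISS  vc=[50, 13]
5: 0x191 (blk 50, set 2) → VC-HIT  vc=[10, 13]
6: 0x88 (blk 17, set 1) → MISS  vc=[10, 13]
7: 0x57 (blk 10, set 2) → VC-HIT  vc=[50, 13]
8: 0x152 (blk 42, set 2) → MISS  vc=[50, 13, 10]
9: 0x1aa (blk 53, set 5) → MISS  vc=[50, 13, 10, 45]
10: 0x1ae (blk 53, set 5) → L1-HIT  vc=[50, 13, 10, 45]
11: 0x57 (blk 10, set 2) → VC-HIT  vc=[50, 13, 42, 45]
12: 0x197 (blk 50, set 2) → VC-HIT  vc=[10, 13, 42, 45]

MISSES = 8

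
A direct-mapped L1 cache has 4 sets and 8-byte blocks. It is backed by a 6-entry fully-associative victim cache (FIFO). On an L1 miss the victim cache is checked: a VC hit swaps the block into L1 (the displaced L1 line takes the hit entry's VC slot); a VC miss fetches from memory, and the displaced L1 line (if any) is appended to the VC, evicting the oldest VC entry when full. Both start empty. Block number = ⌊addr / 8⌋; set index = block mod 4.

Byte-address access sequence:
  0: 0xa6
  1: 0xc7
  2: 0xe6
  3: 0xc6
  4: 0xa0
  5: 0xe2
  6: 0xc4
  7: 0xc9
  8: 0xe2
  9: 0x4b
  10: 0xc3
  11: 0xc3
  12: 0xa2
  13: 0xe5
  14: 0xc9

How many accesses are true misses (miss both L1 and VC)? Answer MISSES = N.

#0 0xa6→b20/s0 MISS; vc=[]
#1 0xc7→b24/s0 MISS; vc=[20]
#2 0xe6→b28/s0 MISS; vc=[20,24]
#3 0xc6→b24/s0 VC-HIT; vc=[20,28]
#4 0xa0→b20/s0 VC-HIT; vc=[24,28]
#5 0xe2→b28/s0 VC-HIT; vc=[24,20]
#6 0xc4→b24/s0 VC-HIT; vc=[28,20]
#7 0xc9→b25/s1 MISS; vc=[28,20]
#8 0xe2→b28/s0 VC-HIT; vc=[24,20]
#9 0x4b→b9/s1 MISS; vc=[24,20,25]
#10 0xc3→b24/s0 VC-HIT; vc=[28,20,25]
#11 0xc3→b24/s0 L1-HIT; vc=[28,20,25]
#12 0xa2→b20/s0 VC-HIT; vc=[28,24,25]
#13 0xe5→b28/s0 VC-HIT; vc=[20,24,25]
#14 0xc9→b25/s1 VC-HIT; vc=[20,24,9]

MISSES = 5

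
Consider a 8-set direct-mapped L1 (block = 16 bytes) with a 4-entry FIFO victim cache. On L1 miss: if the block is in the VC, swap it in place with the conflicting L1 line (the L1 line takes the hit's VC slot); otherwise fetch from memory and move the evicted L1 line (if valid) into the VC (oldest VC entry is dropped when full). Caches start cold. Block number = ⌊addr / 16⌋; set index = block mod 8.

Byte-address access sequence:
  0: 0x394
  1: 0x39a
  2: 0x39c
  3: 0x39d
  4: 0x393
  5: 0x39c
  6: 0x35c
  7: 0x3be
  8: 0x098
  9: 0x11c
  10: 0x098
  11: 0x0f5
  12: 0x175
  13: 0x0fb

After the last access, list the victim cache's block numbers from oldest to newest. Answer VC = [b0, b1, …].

#0 0x394→b57/s1 MISS; vc=[]
#1 0x39a→b57/s1 L1-HIT; vc=[]
#2 0x39c→b57/s1 L1-HIT; vc=[]
#3 0x39d→b57/s1 L1-HIT; vc=[]
#4 0x393→b57/s1 L1-HIT; vc=[]
#5 0x39c→b57/s1 L1-HIT; vc=[]
#6 0x35c→b53/s5 MISS; vc=[]
#7 0x3be→b59/s3 MISS; vc=[]
#8 0x98→b9/s1 MISS; vc=[57]
#9 0x11c→b17/s1 MISS; vc=[57,9]
#10 0x98→b9/s1 VC-HIT; vc=[57,17]
#11 0xf5→b15/s7 MISS; vc=[57,17]
#12 0x175→b23/s7 MISS; vc=[57,17,15]
#13 0xfb→b15/s7 VC-HIT; vc=[57,17,23]

VC = [57, 17, 23]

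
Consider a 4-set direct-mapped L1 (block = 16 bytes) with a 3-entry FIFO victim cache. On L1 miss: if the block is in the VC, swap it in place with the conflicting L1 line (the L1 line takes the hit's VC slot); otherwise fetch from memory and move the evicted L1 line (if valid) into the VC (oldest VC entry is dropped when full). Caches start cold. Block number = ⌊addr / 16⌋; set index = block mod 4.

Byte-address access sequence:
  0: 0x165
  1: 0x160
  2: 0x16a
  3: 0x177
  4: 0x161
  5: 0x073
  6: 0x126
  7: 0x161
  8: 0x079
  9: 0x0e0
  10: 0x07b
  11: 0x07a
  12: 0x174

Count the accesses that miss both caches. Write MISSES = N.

0: 0x165 (blk 22, set 2) → MISS  vc=[]
1: 0x160 (blk 22, set 2) → L1-HIT  vc=[]
2: 0x16a (blk 22, set 2) → L1-HIT  vc=[]
3: 0x177 (blk 23, set 3) → MISS  vc=[]
4: 0x161 (blk 22, set 2) → L1-HIT  vc=[]
5: 0x73 (blk 7, set 3) → MISS  vc=[23]
6: 0x126 (blk 18, set 2) → MISS  vc=[23, 22]
7: 0x161 (blk 22, set 2) → VC-HIT  vc=[23, 18]
8: 0x79 (blk 7, set 3) → L1-HIT  vc=[23, 18]
9: 0xe0 (blk 14, set 2) → MISS  vc=[23, 18, 22]
10: 0x7b (blk 7, set 3) → L1-HIT  vc=[23, 18, 22]
11: 0x7a (blk 7, set 3) → L1-HIT  vc=[23, 18, 22]
12: 0x174 (blk 23, set 3) → VC-HIT  vc=[7, 18, 22]

MISSES = 5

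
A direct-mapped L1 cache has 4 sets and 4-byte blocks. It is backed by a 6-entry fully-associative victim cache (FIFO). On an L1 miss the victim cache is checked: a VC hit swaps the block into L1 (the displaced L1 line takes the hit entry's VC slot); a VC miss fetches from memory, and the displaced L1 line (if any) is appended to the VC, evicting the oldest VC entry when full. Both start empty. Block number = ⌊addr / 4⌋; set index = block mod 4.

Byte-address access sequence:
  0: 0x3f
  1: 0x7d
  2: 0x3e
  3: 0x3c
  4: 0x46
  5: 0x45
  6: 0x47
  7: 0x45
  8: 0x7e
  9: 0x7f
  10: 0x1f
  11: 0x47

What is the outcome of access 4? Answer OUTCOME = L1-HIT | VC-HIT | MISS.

OUTCOME = MISS

  [0] addr=0x3f blk=15 s=3: MISS | VC []
  [1] addr=0x7d blk=31 s=3: MISS | VC [15]
  [2] addr=0x3e blk=15 s=3: VC-HIT | VC [31]
  [3] addr=0x3c blk=15 s=3: L1-HIT | VC [31]
  [4] addr=0x46 blk=17 s=1: MISS | VC [31]
  [5] addr=0x45 blk=17 s=1: L1-HIT | VC [31]
  [6] addr=0x47 blk=17 s=1: L1-HIT | VC [31]
  [7] addr=0x45 blk=17 s=1: L1-HIT | VC [31]
  [8] addr=0x7e blk=31 s=3: VC-HIT | VC [15]
  [9] addr=0x7f blk=31 s=3: L1-HIT | VC [15]
  [10] addr=0x1f blk=7 s=3: MISS | VC [15, 31]
  [11] addr=0x47 blk=17 s=1: L1-HIT | VC [15, 31]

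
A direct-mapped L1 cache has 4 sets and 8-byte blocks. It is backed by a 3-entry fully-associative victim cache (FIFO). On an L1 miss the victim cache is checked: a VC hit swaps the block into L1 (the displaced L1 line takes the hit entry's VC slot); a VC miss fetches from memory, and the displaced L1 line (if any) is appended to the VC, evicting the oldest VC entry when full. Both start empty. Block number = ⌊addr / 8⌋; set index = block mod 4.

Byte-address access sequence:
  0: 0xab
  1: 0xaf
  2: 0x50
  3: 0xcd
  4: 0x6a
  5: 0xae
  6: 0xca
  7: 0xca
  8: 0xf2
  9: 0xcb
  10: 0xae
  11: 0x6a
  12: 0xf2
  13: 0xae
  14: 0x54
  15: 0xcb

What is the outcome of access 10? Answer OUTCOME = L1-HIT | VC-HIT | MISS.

  [0] addr=0xab blk=21 s=1: MISS | VC []
  [1] addr=0xaf blk=21 s=1: L1-HIT | VC []
  [2] addr=0x50 blk=10 s=2: MISS | VC []
  [3] addr=0xcd blk=25 s=1: MISS | VC [21]
  [4] addr=0x6a blk=13 s=1: MISS | VC [21, 25]
  [5] addr=0xae blk=21 s=1: VC-HIT | VC [13, 25]
  [6] addr=0xca blk=25 s=1: VC-HIT | VC [13, 21]
  [7] addr=0xca blk=25 s=1: L1-HIT | VC [13, 21]
  [8] addr=0xf2 blk=30 s=2: MISS | VC [13, 21, 10]
  [9] addr=0xcb blk=25 s=1: L1-HIT | VC [13, 21, 10]
  [10] addr=0xae blk=21 s=1: VC-HIT | VC [13, 25, 10]
  [11] addr=0x6a blk=13 s=1: VC-HIT | VC [21, 25, 10]
  [12] addr=0xf2 blk=30 s=2: L1-HIT | VC [21, 25, 10]
  [13] addr=0xae blk=21 s=1: VC-HIT | VC [13, 25, 10]
  [14] addr=0x54 blk=10 s=2: VC-HIT | VC [13, 25, 30]
  [15] addr=0xcb blk=25 s=1: VC-HIT | VC [13, 21, 30]

OUTCOME = VC-HIT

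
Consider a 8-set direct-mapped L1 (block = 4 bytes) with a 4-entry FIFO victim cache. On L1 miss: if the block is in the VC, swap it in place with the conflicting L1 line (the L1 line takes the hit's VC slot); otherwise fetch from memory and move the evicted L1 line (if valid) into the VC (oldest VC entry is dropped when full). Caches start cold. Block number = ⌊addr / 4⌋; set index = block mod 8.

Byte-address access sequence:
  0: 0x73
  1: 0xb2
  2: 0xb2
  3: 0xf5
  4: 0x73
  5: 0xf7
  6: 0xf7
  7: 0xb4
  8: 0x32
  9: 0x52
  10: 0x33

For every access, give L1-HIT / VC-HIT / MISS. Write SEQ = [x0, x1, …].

SEQ = [MISS, MISS, L1-HIT, MISS, VC-HIT, L1-HIT, L1-HIT, MISS, MISS, MISS, VC-HIT]

0: 0x73 (blk 28, set 4) → MISS  vc=[]
1: 0xb2 (blk 44, set 4) → MISS  vc=[28]
2: 0xb2 (blk 44, set 4) → L1-HIT  vc=[28]
3: 0xf5 (blk 61, set 5) → MISS  vc=[28]
4: 0x73 (blk 28, set 4) → VC-HIT  vc=[44]
5: 0xf7 (blk 61, set 5) → L1-HIT  vc=[44]
6: 0xf7 (blk 61, set 5) → L1-HIT  vc=[44]
7: 0xb4 (blk 45, set 5) → MISS  vc=[44, 61]
8: 0x32 (blk 12, set 4) → MISS  vc=[44, 61, 28]
9: 0x52 (blk 20, set 4) → MISS  vc=[44, 61, 28, 12]
10: 0x33 (blk 12, set 4) → VC-HIT  vc=[44, 61, 28, 20]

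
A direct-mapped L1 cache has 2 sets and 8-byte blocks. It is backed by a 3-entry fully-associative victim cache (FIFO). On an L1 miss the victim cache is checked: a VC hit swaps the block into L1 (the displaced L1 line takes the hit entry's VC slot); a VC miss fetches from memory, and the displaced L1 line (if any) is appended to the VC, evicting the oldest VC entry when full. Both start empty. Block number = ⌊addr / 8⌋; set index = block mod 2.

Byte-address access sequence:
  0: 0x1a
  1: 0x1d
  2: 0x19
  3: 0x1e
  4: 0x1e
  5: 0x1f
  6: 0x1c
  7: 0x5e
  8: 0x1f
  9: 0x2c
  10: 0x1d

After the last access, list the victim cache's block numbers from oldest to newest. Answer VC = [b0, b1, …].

#0 0x1a→b3/s1 MISS; vc=[]
#1 0x1d→b3/s1 L1-HIT; vc=[]
#2 0x19→b3/s1 L1-HIT; vc=[]
#3 0x1e→b3/s1 L1-HIT; vc=[]
#4 0x1e→b3/s1 L1-HIT; vc=[]
#5 0x1f→b3/s1 L1-HIT; vc=[]
#6 0x1c→b3/s1 L1-HIT; vc=[]
#7 0x5e→b11/s1 MISS; vc=[3]
#8 0x1f→b3/s1 VC-HIT; vc=[11]
#9 0x2c→b5/s1 MISS; vc=[11,3]
#10 0x1d→b3/s1 VC-HIT; vc=[11,5]

VC = [11, 5]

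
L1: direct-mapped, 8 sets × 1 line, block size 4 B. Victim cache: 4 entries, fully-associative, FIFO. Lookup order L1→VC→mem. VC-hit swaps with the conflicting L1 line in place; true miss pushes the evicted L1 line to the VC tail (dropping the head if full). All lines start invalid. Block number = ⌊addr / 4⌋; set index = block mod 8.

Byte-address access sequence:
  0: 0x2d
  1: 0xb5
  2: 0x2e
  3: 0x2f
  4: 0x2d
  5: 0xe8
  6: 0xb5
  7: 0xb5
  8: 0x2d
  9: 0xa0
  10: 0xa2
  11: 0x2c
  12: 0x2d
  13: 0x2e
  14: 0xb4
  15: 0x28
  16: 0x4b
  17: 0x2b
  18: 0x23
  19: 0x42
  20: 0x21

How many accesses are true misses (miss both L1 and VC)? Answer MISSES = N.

  [0] addr=0x2d blk=11 s=3: MISS | VC []
  [1] addr=0xb5 blk=45 s=5: MISS | VC []
  [2] addr=0x2e blk=11 s=3: L1-HIT | VC []
  [3] addr=0x2f blk=11 s=3: L1-HIT | VC []
  [4] addr=0x2d blk=11 s=3: L1-HIT | VC []
  [5] addr=0xe8 blk=58 s=2: MISS | VC []
  [6] addr=0xb5 blk=45 s=5: L1-HIT | VC []
  [7] addr=0xb5 blk=45 s=5: L1-HIT | VC []
  [8] addr=0x2d blk=11 s=3: L1-HIT | VC []
  [9] addr=0xa0 blk=40 s=0: MISS | VC []
  [10] addr=0xa2 blk=40 s=0: L1-HIT | VC []
  [11] addr=0x2c blk=11 s=3: L1-HIT | VC []
  [12] addr=0x2d blk=11 s=3: L1-HIT | VC []
  [13] addr=0x2e blk=11 s=3: L1-HIT | VC []
  [14] addr=0xb4 blk=45 s=5: L1-HIT | VC []
  [15] addr=0x28 blk=10 s=2: MISS | VC [58]
  [16] addr=0x4b blk=18 s=2: MISS | VC [58, 10]
  [17] addr=0x2b blk=10 s=2: VC-HIT | VC [58, 18]
  [18] addr=0x23 blk=8 s=0: MISS | VC [58, 18, 40]
  [19] addr=0x42 blk=16 s=0: MISS | VC [58, 18, 40, 8]
  [20] addr=0x21 blk=8 s=0: VC-HIT | VC [58, 18, 40, 16]

MISSES = 8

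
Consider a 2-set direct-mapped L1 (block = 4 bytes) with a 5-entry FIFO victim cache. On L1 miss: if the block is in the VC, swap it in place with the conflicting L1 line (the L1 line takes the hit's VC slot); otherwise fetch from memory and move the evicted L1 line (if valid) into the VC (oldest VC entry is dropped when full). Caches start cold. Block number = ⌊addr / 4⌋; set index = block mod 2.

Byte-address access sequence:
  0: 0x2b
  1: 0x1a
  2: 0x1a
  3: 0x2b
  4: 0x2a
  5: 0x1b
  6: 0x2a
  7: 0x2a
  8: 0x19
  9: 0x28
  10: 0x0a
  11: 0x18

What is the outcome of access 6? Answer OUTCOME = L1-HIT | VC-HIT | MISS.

OUTCOME = VC-HIT

  [0] addr=0x2b blk=10 s=0: MISS | VC []
  [1] addr=0x1a blk=6 s=0: MISS | VC [10]
  [2] addr=0x1a blk=6 s=0: L1-HIT | VC [10]
  [3] addr=0x2b blk=10 s=0: VC-HIT | VC [6]
  [4] addr=0x2a blk=10 s=0: L1-HIT | VC [6]
  [5] addr=0x1b blk=6 s=0: VC-HIT | VC [10]
  [6] addr=0x2a blk=10 s=0: VC-HIT | VC [6]
  [7] addr=0x2a blk=10 s=0: L1-HIT | VC [6]
  [8] addr=0x19 blk=6 s=0: VC-HIT | VC [10]
  [9] addr=0x28 blk=10 s=0: VC-HIT | VC [6]
  [10] addr=0xa blk=2 s=0: MISS | VC [6, 10]
  [11] addr=0x18 blk=6 s=0: VC-HIT | VC [2, 10]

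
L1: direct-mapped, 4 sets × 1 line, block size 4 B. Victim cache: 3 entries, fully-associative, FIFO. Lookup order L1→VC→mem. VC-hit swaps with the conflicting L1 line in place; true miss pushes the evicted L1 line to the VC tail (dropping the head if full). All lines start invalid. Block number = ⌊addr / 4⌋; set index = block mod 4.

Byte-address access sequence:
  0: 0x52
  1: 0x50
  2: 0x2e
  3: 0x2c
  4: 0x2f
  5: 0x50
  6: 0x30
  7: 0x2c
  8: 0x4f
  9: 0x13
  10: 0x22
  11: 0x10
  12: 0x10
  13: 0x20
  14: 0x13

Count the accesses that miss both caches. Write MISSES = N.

0: 0x52 (blk 20, set 0) → MISS  vc=[]
1: 0x50 (blk 20, set 0) → L1-HIT  vc=[]
2: 0x2e (blk 11, set 3) → MISS  vc=[]
3: 0x2c (blk 11, set 3) → L1-HIT  vc=[]
4: 0x2f (blk 11, set 3) → L1-HIT  vc=[]
5: 0x50 (blk 20, set 0) → L1-HIT  vc=[]
6: 0x30 (blk 12, set 0) → MISS  vc=[20]
7: 0x2c (blk 11, set 3) → L1-HIT  vc=[20]
8: 0x4f (blk 19, set 3) → MISS  vc=[20, 11]
9: 0x13 (blk 4, set 0) → MISS  vc=[20, 11, 12]
10: 0x22 (blk 8, set 0) → MISS  vc=[11, 12, 4]
11: 0x10 (blk 4, set 0) → VC-HIT  vc=[11, 12, 8]
12: 0x10 (blk 4, set 0) → L1-HIT  vc=[11, 12, 8]
13: 0x20 (blk 8, set 0) → VC-HIT  vc=[11, 12, 4]
14: 0x13 (blk 4, set 0) → VC-HIT  vc=[11, 12, 8]

MISSES = 6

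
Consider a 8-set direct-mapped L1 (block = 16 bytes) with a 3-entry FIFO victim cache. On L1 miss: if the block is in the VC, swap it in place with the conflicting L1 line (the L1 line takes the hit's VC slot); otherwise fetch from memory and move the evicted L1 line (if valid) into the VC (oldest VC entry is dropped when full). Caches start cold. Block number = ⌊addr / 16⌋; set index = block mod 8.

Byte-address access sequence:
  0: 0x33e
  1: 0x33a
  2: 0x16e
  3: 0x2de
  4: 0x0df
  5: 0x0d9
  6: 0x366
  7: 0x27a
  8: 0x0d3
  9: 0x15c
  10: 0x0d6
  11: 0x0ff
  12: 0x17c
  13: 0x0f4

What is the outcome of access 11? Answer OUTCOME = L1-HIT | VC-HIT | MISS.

OUTCOME = MISS

  [0] addr=0x33e blk=51 s=3: MISS | VC []
  [1] addr=0x33a blk=51 s=3: L1-HIT | VC []
  [2] addr=0x16e blk=22 s=6: MISS | VC []
  [3] addr=0x2de blk=45 s=5: MISS | VC []
  [4] addr=0xdf blk=13 s=5: MISS | VC [45]
  [5] addr=0xd9 blk=13 s=5: L1-HIT | VC [45]
  [6] addr=0x366 blk=54 s=6: MISS | VC [45, 22]
  [7] addr=0x27a blk=39 s=7: MISS | VC [45, 22]
  [8] addr=0xd3 blk=13 s=5: L1-HIT | VC [45, 22]
  [9] addr=0x15c blk=21 s=5: MISS | VC [45, 22, 13]
  [10] addr=0xd6 blk=13 s=5: VC-HIT | VC [45, 22, 21]
  [11] addr=0xff blk=15 s=7: MISS | VC [22, 21, 39]
  [12] addr=0x17c blk=23 s=7: MISS | VC [21, 39, 15]
  [13] addr=0xf4 blk=15 s=7: VC-HIT | VC [21, 39, 23]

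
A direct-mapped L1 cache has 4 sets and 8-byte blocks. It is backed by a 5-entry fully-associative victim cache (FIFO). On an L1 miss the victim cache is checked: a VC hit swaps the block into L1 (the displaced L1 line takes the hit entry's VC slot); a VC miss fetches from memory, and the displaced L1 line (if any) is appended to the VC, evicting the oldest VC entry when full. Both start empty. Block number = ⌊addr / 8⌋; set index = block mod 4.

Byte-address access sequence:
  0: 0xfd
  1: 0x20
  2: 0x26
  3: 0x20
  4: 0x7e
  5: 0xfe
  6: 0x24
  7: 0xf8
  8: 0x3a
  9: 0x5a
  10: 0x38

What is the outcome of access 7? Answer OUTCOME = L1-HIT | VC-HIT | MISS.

0: 0xfd (blk 31, set 3) → MISS  vc=[]
1: 0x20 (blk 4, set 0) → MISS  vc=[]
2: 0x26 (blk 4, set 0) → L1-HIT  vc=[]
3: 0x20 (blk 4, set 0) → L1-HIT  vc=[]
4: 0x7e (blk 15, set 3) → MISS  vc=[31]
5: 0xfe (blk 31, set 3) → VC-HIT  vc=[15]
6: 0x24 (blk 4, set 0) → L1-HIT  vc=[15]
7: 0xf8 (blk 31, set 3) → L1-HIT  vc=[15]
8: 0x3a (blk 7, set 3) → MISS  vc=[15, 31]
9: 0x5a (blk 11, set 3) → MISS  vc=[15, 31, 7]
10: 0x38 (blk 7, set 3) → VC-HIT  vc=[15, 31, 11]

OUTCOME = L1-HIT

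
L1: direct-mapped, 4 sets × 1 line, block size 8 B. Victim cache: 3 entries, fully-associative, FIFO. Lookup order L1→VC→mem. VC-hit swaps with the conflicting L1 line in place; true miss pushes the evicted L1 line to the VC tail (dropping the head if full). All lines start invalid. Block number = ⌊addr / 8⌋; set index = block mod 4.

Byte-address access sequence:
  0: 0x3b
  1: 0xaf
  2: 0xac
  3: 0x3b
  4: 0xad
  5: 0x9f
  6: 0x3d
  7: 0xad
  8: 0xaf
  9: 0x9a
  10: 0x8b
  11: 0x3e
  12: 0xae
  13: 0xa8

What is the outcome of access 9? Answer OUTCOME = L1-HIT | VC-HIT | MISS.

OUTCOME = VC-HIT

  [0] addr=0x3b blk=7 s=3: MISS | VC []
  [1] addr=0xaf blk=21 s=1: MISS | VC []
  [2] addr=0xac blk=21 s=1: L1-HIT | VC []
  [3] addr=0x3b blk=7 s=3: L1-HIT | VC []
  [4] addr=0xad blk=21 s=1: L1-HIT | VC []
  [5] addr=0x9f blk=19 s=3: MISS | VC [7]
  [6] addr=0x3d blk=7 s=3: VC-HIT | VC [19]
  [7] addr=0xad blk=21 s=1: L1-HIT | VC [19]
  [8] addr=0xaf blk=21 s=1: L1-HIT | VC [19]
  [9] addr=0x9a blk=19 s=3: VC-HIT | VC [7]
  [10] addr=0x8b blk=17 s=1: MISS | VC [7, 21]
  [11] addr=0x3e blk=7 s=3: VC-HIT | VC [19, 21]
  [12] addr=0xae blk=21 s=1: VC-HIT | VC [19, 17]
  [13] addr=0xa8 blk=21 s=1: L1-HIT | VC [19, 17]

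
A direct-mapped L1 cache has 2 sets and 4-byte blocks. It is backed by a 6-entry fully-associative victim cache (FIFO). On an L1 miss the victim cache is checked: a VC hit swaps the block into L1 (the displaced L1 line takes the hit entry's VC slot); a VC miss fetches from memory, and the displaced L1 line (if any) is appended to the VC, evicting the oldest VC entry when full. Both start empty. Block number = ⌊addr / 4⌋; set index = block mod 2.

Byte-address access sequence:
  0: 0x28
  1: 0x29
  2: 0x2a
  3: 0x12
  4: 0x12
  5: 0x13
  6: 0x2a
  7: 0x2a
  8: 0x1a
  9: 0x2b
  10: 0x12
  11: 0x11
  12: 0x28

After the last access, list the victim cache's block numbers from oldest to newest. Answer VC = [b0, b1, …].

VC = [4, 6]

0: 0x28 (blk 10, set 0) → MISS  vc=[]
1: 0x29 (blk 10, set 0) → L1-HIT  vc=[]
2: 0x2a (blk 10, set 0) → L1-HIT  vc=[]
3: 0x12 (blk 4, set 0) → MISS  vc=[10]
4: 0x12 (blk 4, set 0) → L1-HIT  vc=[10]
5: 0x13 (blk 4, set 0) → L1-HIT  vc=[10]
6: 0x2a (blk 10, set 0) → VC-HIT  vc=[4]
7: 0x2a (blk 10, set 0) → L1-HIT  vc=[4]
8: 0x1a (blk 6, set 0) → MISS  vc=[4, 10]
9: 0x2b (blk 10, set 0) → VC-HIT  vc=[4, 6]
10: 0x12 (blk 4, set 0) → VC-HIT  vc=[10, 6]
11: 0x11 (blk 4, set 0) → L1-HIT  vc=[10, 6]
12: 0x28 (blk 10, set 0) → VC-HIT  vc=[4, 6]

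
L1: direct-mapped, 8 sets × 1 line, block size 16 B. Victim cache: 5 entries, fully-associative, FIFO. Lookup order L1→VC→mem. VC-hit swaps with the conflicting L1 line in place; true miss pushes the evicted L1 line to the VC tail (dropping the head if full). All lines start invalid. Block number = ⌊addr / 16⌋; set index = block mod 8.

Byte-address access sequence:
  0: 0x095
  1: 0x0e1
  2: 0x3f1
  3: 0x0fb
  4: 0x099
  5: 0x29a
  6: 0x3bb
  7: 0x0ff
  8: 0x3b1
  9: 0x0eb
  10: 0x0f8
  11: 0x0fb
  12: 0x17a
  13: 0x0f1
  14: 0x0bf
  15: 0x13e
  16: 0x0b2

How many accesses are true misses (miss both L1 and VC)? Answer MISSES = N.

MISSES = 9

  [0] addr=0x95 blk=9 s=1: MISS | VC []
  [1] addr=0xe1 blk=14 s=6: MISS | VC []
  [2] addr=0x3f1 blk=63 s=7: MISS | VC []
  [3] addr=0xfb blk=15 s=7: MISS | VC [63]
  [4] addr=0x99 blk=9 s=1: L1-HIT | VC [63]
  [5] addr=0x29a blk=41 s=1: MISS | VC [63, 9]
  [6] addr=0x3bb blk=59 s=3: MISS | VC [63, 9]
  [7] addr=0xff blk=15 s=7: L1-HIT | VC [63, 9]
  [8] addr=0x3b1 blk=59 s=3: L1-HIT | VC [63, 9]
  [9] addr=0xeb blk=14 s=6: L1-HIT | VC [63, 9]
  [10] addr=0xf8 blk=15 s=7: L1-HIT | VC [63, 9]
  [11] addr=0xfb blk=15 s=7: L1-HIT | VC [63, 9]
  [12] addr=0x17a blk=23 s=7: MISS | VC [63, 9, 15]
  [13] addr=0xf1 blk=15 s=7: VC-HIT | VC [63, 9, 23]
  [14] addr=0xbf blk=11 s=3: MISS | VC [63, 9, 23, 59]
  [15] addr=0x13e blk=19 s=3: MISS | VC [63, 9, 23, 59, 11]
  [16] addr=0xb2 blk=11 s=3: VC-HIT | VC [63, 9, 23, 59, 19]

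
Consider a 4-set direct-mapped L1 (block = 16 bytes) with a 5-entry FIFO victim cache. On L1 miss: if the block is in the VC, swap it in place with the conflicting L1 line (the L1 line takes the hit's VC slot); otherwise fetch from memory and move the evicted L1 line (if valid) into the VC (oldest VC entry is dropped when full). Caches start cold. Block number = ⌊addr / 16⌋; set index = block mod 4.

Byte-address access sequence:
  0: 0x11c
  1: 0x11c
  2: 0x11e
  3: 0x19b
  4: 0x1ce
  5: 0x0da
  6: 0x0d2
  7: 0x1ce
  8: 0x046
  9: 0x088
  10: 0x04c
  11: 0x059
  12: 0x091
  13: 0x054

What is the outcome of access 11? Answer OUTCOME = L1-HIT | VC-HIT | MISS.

#0 0x11c→b17/s1 MISS; vc=[]
#1 0x11c→b17/s1 L1-HIT; vc=[]
#2 0x11e→b17/s1 L1-HIT; vc=[]
#3 0x19b→b25/s1 MISS; vc=[17]
#4 0x1ce→b28/s0 MISS; vc=[17]
#5 0xda→b13/s1 MISS; vc=[17,25]
#6 0xd2→b13/s1 L1-HIT; vc=[17,25]
#7 0x1ce→b28/s0 L1-HIT; vc=[17,25]
#8 0x46→b4/s0 MISS; vc=[17,25,28]
#9 0x88→b8/s0 MISS; vc=[17,25,28,4]
#10 0x4c→b4/s0 VC-HIT; vc=[17,25,28,8]
#11 0x59→b5/s1 MISS; vc=[17,25,28,8,13]
#12 0x91→b9/s1 MISS; vc=[25,28,8,13,5]
#13 0x54→b5/s1 VC-HIT; vc=[25,28,8,13,9]

OUTCOME = MISS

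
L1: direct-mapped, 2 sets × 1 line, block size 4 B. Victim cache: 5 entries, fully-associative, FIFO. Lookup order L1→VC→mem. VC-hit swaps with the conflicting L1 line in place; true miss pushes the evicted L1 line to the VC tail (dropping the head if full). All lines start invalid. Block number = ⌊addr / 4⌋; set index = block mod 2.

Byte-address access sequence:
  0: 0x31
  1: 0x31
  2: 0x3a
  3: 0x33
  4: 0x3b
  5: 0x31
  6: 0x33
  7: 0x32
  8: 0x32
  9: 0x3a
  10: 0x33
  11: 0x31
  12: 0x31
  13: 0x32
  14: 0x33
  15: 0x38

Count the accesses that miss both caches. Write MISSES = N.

MISSES = 2

  [0] addr=0x31 blk=12 s=0: MISS | VC []
  [1] addr=0x31 blk=12 s=0: L1-HIT | VC []
  [2] addr=0x3a blk=14 s=0: MISS | VC [12]
  [3] addr=0x33 blk=12 s=0: VC-HIT | VC [14]
  [4] addr=0x3b blk=14 s=0: VC-HIT | VC [12]
  [5] addr=0x31 blk=12 s=0: VC-HIT | VC [14]
  [6] addr=0x33 blk=12 s=0: L1-HIT | VC [14]
  [7] addr=0x32 blk=12 s=0: L1-HIT | VC [14]
  [8] addr=0x32 blk=12 s=0: L1-HIT | VC [14]
  [9] addr=0x3a blk=14 s=0: VC-HIT | VC [12]
  [10] addr=0x33 blk=12 s=0: VC-HIT | VC [14]
  [11] addr=0x31 blk=12 s=0: L1-HIT | VC [14]
  [12] addr=0x31 blk=12 s=0: L1-HIT | VC [14]
  [13] addr=0x32 blk=12 s=0: L1-HIT | VC [14]
  [14] addr=0x33 blk=12 s=0: L1-HIT | VC [14]
  [15] addr=0x38 blk=14 s=0: VC-HIT | VC [12]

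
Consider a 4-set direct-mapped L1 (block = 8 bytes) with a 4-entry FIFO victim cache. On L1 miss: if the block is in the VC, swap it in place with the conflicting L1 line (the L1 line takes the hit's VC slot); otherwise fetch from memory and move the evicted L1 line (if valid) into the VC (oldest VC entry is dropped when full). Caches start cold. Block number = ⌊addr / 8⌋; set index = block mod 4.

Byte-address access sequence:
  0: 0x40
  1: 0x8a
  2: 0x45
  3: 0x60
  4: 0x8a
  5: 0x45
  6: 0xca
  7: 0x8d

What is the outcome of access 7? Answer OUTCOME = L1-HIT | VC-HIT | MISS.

#0 0x40→b8/s0 MISS; vc=[]
#1 0x8a→b17/s1 MISS; vc=[]
#2 0x45→b8/s0 L1-HIT; vc=[]
#3 0x60→b12/s0 MISS; vc=[8]
#4 0x8a→b17/s1 L1-HIT; vc=[8]
#5 0x45→b8/s0 VC-HIT; vc=[12]
#6 0xca→b25/s1 MISS; vc=[12,17]
#7 0x8d→b17/s1 VC-HIT; vc=[12,25]

OUTCOME = VC-HIT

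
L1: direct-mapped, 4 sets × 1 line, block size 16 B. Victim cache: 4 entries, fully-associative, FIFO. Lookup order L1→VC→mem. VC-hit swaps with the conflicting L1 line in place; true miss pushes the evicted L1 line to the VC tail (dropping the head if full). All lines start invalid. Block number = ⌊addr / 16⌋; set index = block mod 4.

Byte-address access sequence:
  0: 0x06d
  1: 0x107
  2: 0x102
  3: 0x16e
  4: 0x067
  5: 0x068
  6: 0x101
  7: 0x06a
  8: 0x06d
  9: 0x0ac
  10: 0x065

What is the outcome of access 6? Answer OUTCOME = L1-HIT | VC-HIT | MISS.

OUTCOME = L1-HIT

  [0] addr=0x6d blk=6 s=2: MISS | VC []
  [1] addr=0x107 blk=16 s=0: MISS | VC []
  [2] addr=0x102 blk=16 s=0: L1-HIT | VC []
  [3] addr=0x16e blk=22 s=2: MISS | VC [6]
  [4] addr=0x67 blk=6 s=2: VC-HIT | VC [22]
  [5] addr=0x68 blk=6 s=2: L1-HIT | VC [22]
  [6] addr=0x101 blk=16 s=0: L1-HIT | VC [22]
  [7] addr=0x6a blk=6 s=2: L1-HIT | VC [22]
  [8] addr=0x6d blk=6 s=2: L1-HIT | VC [22]
  [9] addr=0xac blk=10 s=2: MISS | VC [22, 6]
  [10] addr=0x65 blk=6 s=2: VC-HIT | VC [22, 10]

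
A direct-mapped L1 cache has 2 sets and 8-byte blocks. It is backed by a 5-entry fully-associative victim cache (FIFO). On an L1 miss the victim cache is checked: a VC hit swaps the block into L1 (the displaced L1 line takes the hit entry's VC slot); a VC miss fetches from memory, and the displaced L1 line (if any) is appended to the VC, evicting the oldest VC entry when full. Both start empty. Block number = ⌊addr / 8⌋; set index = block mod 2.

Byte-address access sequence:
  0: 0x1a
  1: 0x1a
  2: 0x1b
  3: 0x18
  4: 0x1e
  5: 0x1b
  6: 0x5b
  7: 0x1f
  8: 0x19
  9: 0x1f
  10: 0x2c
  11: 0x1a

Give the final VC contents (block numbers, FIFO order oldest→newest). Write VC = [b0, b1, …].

0: 0x1a (blk 3, set 1) → MISS  vc=[]
1: 0x1a (blk 3, set 1) → L1-HIT  vc=[]
2: 0x1b (blk 3, set 1) → L1-HIT  vc=[]
3: 0x18 (blk 3, set 1) → L1-HIT  vc=[]
4: 0x1e (blk 3, set 1) → L1-HIT  vc=[]
5: 0x1b (blk 3, set 1) → L1-HIT  vc=[]
6: 0x5b (blk 11, set 1) → MISS  vc=[3]
7: 0x1f (blk 3, set 1) → VC-HIT  vc=[11]
8: 0x19 (blk 3, set 1) → L1-HIT  vc=[11]
9: 0x1f (blk 3, set 1) → L1-HIT  vc=[11]
10: 0x2c (blk 5, set 1) → MISS  vc=[11, 3]
11: 0x1a (blk 3, set 1) → VC-HIT  vc=[11, 5]

VC = [11, 5]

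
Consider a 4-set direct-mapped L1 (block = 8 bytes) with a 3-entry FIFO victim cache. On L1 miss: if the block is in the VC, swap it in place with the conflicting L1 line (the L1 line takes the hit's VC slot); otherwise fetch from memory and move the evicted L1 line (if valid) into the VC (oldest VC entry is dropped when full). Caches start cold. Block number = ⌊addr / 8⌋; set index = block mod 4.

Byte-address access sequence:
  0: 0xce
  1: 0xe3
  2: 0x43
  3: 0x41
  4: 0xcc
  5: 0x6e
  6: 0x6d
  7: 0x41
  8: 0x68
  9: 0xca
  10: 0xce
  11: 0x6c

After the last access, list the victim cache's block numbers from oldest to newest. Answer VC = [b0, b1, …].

VC = [28, 25]

0: 0xce (blk 25, set 1) → MISS  vc=[]
1: 0xe3 (blk 28, set 0) → MISS  vc=[]
2: 0x43 (blk 8, set 0) → MISS  vc=[28]
3: 0x41 (blk 8, set 0) → L1-HIT  vc=[28]
4: 0xcc (blk 25, set 1) → L1-HIT  vc=[28]
5: 0x6e (blk 13, set 1) → MISS  vc=[28, 25]
6: 0x6d (blk 13, set 1) → L1-HIT  vc=[28, 25]
7: 0x41 (blk 8, set 0) → L1-HIT  vc=[28, 25]
8: 0x68 (blk 13, set 1) → L1-HIT  vc=[28, 25]
9: 0xca (blk 25, set 1) → VC-HIT  vc=[28, 13]
10: 0xce (blk 25, set 1) → L1-HIT  vc=[28, 13]
11: 0x6c (blk 13, set 1) → VC-HIT  vc=[28, 25]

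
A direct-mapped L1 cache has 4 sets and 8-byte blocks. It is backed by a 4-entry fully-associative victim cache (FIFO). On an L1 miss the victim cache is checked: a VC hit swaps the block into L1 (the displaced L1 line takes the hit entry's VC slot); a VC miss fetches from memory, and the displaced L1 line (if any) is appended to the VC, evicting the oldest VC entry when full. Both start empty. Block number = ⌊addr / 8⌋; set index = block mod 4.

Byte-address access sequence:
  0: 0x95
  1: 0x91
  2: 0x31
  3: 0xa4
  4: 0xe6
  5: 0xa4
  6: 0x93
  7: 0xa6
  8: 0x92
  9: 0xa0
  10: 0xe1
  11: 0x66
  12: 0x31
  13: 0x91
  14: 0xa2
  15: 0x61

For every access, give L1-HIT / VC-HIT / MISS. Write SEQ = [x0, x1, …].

#0 0x95→b18/s2 MISS; vc=[]
#1 0x91→b18/s2 L1-HIT; vc=[]
#2 0x31→b6/s2 MISS; vc=[18]
#3 0xa4→b20/s0 MISS; vc=[18]
#4 0xe6→b28/s0 MISS; vc=[18,20]
#5 0xa4→b20/s0 VC-HIT; vc=[18,28]
#6 0x93→b18/s2 VC-HIT; vc=[6,28]
#7 0xa6→b20/s0 L1-HIT; vc=[6,28]
#8 0x92→b18/s2 L1-HIT; vc=[6,28]
#9 0xa0→b20/s0 L1-HIT; vc=[6,28]
#10 0xe1→b28/s0 VC-HIT; vc=[6,20]
#11 0x66→b12/s0 MISS; vc=[6,20,28]
#12 0x31→b6/s2 VC-HIT; vc=[18,20,28]
#13 0x91→b18/s2 VC-HIT; vc=[6,20,28]
#14 0xa2→b20/s0 VC-HIT; vc=[6,12,28]
#15 0x61→b12/s0 VC-HIT; vc=[6,20,28]

SEQ = [MISS, L1-HIT, MISS, MISS, MISS, VC-HIT, VC-HIT, L1-HIT, L1-HIT, L1-HIT, VC-HIT, MISS, VC-HIT, VC-HIT, VC-HIT, VC-HIT]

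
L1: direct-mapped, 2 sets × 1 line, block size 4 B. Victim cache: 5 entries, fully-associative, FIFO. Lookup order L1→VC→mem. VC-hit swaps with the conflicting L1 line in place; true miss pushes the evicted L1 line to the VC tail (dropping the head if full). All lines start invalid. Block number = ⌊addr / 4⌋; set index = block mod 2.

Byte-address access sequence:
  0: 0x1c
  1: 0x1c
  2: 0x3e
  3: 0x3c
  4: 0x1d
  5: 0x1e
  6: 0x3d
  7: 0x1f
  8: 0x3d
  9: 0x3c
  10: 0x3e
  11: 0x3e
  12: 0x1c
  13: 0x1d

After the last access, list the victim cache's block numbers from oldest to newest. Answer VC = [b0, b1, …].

VC = [15]

#0 0x1c→b7/s1 MISS; vc=[]
#1 0x1c→b7/s1 L1-HIT; vc=[]
#2 0x3e→b15/s1 MISS; vc=[7]
#3 0x3c→b15/s1 L1-HIT; vc=[7]
#4 0x1d→b7/s1 VC-HIT; vc=[15]
#5 0x1e→b7/s1 L1-HIT; vc=[15]
#6 0x3d→b15/s1 VC-HIT; vc=[7]
#7 0x1f→b7/s1 VC-HIT; vc=[15]
#8 0x3d→b15/s1 VC-HIT; vc=[7]
#9 0x3c→b15/s1 L1-HIT; vc=[7]
#10 0x3e→b15/s1 L1-HIT; vc=[7]
#11 0x3e→b15/s1 L1-HIT; vc=[7]
#12 0x1c→b7/s1 VC-HIT; vc=[15]
#13 0x1d→b7/s1 L1-HIT; vc=[15]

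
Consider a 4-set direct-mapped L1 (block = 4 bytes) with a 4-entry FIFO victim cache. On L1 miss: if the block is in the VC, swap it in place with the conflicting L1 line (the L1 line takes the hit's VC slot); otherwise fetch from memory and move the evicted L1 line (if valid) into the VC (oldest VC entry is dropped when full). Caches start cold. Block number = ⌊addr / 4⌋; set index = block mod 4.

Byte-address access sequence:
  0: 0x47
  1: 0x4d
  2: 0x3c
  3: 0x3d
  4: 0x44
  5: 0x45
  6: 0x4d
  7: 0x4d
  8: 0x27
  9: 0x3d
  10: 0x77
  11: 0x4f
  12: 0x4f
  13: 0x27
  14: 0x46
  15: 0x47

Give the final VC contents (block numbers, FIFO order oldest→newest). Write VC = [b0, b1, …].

0: 0x47 (blk 17, set 1) → MISS  vc=[]
1: 0x4d (blk 19, set 3) → MISS  vc=[]
2: 0x3c (blk 15, set 3) → MISS  vc=[19]
3: 0x3d (blk 15, set 3) → L1-HIT  vc=[19]
4: 0x44 (blk 17, set 1) → L1-HIT  vc=[19]
5: 0x45 (blk 17, set 1) → L1-HIT  vc=[19]
6: 0x4d (blk 19, set 3) → VC-HIT  vc=[15]
7: 0x4d (blk 19, set 3) → L1-HIT  vc=[15]
8: 0x27 (blk 9, set 1) → MISS  vc=[15, 17]
9: 0x3d (blk 15, set 3) → VC-HIT  vc=[19, 17]
10: 0x77 (blk 29, set 1) → MISS  vc=[19, 17, 9]
11: 0x4f (blk 19, set 3) → VC-HIT  vc=[15, 17, 9]
12: 0x4f (blk 19, set 3) → L1-HIT  vc=[15, 17, 9]
13: 0x27 (blk 9, set 1) → VC-HIT  vc=[15, 17, 29]
14: 0x46 (blk 17, set 1) → VC-HIT  vc=[15, 9, 29]
15: 0x47 (blk 17, set 1) → L1-HIT  vc=[15, 9, 29]

VC = [15, 9, 29]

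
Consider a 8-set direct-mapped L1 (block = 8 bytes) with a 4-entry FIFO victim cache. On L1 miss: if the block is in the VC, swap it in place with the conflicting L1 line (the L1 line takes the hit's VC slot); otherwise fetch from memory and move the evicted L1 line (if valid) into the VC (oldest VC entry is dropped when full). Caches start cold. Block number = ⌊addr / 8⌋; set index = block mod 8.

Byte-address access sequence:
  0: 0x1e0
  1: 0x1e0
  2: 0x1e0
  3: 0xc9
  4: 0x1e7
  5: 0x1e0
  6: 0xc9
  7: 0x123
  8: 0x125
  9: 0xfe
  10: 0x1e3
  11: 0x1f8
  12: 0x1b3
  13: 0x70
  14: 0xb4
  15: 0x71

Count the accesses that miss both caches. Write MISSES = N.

MISSES = 8

0: 0x1e0 (blk 60, set 4) → MISS  vc=[]
1: 0x1e0 (blk 60, set 4) → L1-HIT  vc=[]
2: 0x1e0 (blk 60, set 4) → L1-HIT  vc=[]
3: 0xc9 (blk 25, set 1) → MISS  vc=[]
4: 0x1e7 (blk 60, set 4) → L1-HIT  vc=[]
5: 0x1e0 (blk 60, set 4) → L1-HIT  vc=[]
6: 0xc9 (blk 25, set 1) → L1-HIT  vc=[]
7: 0x123 (blk 36, set 4) → MISS  vc=[60]
8: 0x125 (blk 36, set 4) → L1-HIT  vc=[60]
9: 0xfe (blk 31, set 7) → MISS  vc=[60]
10: 0x1e3 (blk 60, set 4) → VC-HIT  vc=[36]
11: 0x1f8 (blk 63, set 7) → MISS  vc=[36, 31]
12: 0x1b3 (blk 54, set 6) → MISS  vc=[36, 31]
13: 0x70 (blk 14, set 6) → MISS  vc=[36, 31, 54]
14: 0xb4 (blk 22, set 6) → MISS  vc=[36, 31, 54, 14]
15: 0x71 (blk 14, set 6) → VC-HIT  vc=[36, 31, 54, 22]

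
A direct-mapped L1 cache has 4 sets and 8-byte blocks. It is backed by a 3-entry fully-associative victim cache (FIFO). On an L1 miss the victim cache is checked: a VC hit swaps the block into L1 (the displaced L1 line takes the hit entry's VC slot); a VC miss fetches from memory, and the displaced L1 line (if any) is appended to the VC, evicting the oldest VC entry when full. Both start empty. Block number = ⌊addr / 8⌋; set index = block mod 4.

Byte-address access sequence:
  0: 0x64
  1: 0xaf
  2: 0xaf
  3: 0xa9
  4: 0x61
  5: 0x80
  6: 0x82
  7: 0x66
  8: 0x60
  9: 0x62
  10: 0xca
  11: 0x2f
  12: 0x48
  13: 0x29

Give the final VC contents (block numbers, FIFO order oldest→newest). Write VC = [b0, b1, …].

0: 0x64 (blk 12, set 0) → MISS  vc=[]
1: 0xaf (blk 21, set 1) → MISS  vc=[]
2: 0xaf (blk 21, set 1) → L1-HIT  vc=[]
3: 0xa9 (blk 21, set 1) → L1-HIT  vc=[]
4: 0x61 (blk 12, set 0) → L1-HIT  vc=[]
5: 0x80 (blk 16, set 0) → MISS  vc=[12]
6: 0x82 (blk 16, set 0) → L1-HIT  vc=[12]
7: 0x66 (blk 12, set 0) → VC-HIT  vc=[16]
8: 0x60 (blk 12, set 0) → L1-HIT  vc=[16]
9: 0x62 (blk 12, set 0) → L1-HIT  vc=[16]
10: 0xca (blk 25, set 1) → MISS  vc=[16, 21]
11: 0x2f (blk 5, set 1) → MISS  vc=[16, 21, 25]
12: 0x48 (blk 9, set 1) → MISS  vc=[21, 25, 5]
13: 0x29 (blk 5, set 1) → VC-HIT  vc=[21, 25, 9]

VC = [21, 25, 9]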